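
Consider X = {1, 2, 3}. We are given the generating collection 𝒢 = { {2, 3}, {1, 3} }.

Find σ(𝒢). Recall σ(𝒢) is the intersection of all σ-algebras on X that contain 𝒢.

Begin from { {}, {1, 3}, {2, 3}, X } (that is, 𝒢 plus ∅ and X).
Step 1: 2 new —
  {1}  = X∖{2, 3}
  {2}  = X∖{1, 3}
  |family| = 6
Step 2: +1 →
  {1, 2}  = {2} ∪ {1}
  |family| = 7
Step 3 adds 1:
  {3}  = X∖{1, 2}
  |family| = 8
Step 4: already closed under ᶜ and ∪.

Hence σ(𝒢) has 8 members: { {}, {1}, {2}, {3}, {1, 2}, {1, 3}, {2, 3}, X }.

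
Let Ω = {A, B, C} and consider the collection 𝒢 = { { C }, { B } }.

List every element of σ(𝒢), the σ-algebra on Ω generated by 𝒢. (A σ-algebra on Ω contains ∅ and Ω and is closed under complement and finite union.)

Seed the family with 𝒢 together with ∅ and Ω: { ∅, { B }, { C }, Ω }.
Step 1: +3 →
  { A, B }  = Ω∖{ C }
  { A, C }  = Ω∖{ B }
  { B, C }  = { C } ∪ { B }
  [7 total]
Step 2 (1 new):
  { A }  = Ω∖{ B, C }
  [8 total]
Step 3: closed — nothing new.

Therefore σ(𝒢) = { ∅, { A }, { B }, { C }, { A, B }, { A, C }, { B, C }, Ω } (|σ(𝒢)| = 8).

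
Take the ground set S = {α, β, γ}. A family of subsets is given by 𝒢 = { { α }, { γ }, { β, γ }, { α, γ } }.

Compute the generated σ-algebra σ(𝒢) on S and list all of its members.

Answer: σ(𝒢) = { ∅, { α }, { β }, { γ }, { α, β }, { α, γ }, { β, γ }, S }

Check:
Start: 𝒢 ∪ {∅, S} = { ∅, { α }, { γ }, { α, γ }, { β, γ }, S }.
Pass 1. New:
  { β }  = { α, γ }ᶜ
  { α, β }  = { γ }ᶜ
  — 8 sets.
Pass 2: already closed under ᶜ and ∪.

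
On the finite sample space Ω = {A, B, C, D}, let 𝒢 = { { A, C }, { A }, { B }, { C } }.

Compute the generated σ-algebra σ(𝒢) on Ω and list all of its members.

Answer: σ(𝒢) = { {  }, { A }, { B }, { C }, { D }, { A, B }, { A, C }, { A, D }, { B, C }, { B, D }, { C, D }, { A, B, C }, { A, B, D }, { A, C, D }, { B, C, D }, Ω }

Derivation:
Start: 𝒢 ∪ {∅, Ω} = { {  }, { A }, { B }, { C }, { A, C }, Ω }.
Iteration 1. New:
  { A, B }  = { B } ∪ { A }
  { B, C }  = { C } ∪ { B }
  { B, D }  = Ω∖{ A, C }
  { A, B, C }  = { A, C } ∪ { B }
  { A, B, D }  = Ω∖{ C }
  { A, C, D }  = Ω∖{ B }
  { B, C, D }  = Ω∖{ A }
Iteration 2 adds 3:
  { D }  = Ω∖{ A, B, C }
  { A, D }  = Ω∖{ B, C }
  { C, D }  = Ω∖{ A, B }
Iteration 3 adds nothing — fixpoint reached.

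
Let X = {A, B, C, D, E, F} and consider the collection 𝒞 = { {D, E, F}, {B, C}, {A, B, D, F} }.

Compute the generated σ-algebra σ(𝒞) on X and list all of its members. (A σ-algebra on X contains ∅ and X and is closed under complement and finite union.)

Answer: σ(𝒞) = { {}, {A}, {B}, {C}, {E}, {A, B}, {A, C}, {A, E}, {B, C}, {B, E}, {C, E}, {D, F}, {A, B, C}, {A, B, E}, {A, C, E}, {A, D, F}, {B, C, E}, {B, D, F}, {C, D, F}, {D, E, F}, {A, B, C, E}, {A, B, D, F}, {A, C, D, F}, {A, D, E, F}, {B, C, D, F}, {B, D, E, F}, {C, D, E, F}, {A, B, C, D, F}, {A, B, D, E, F}, {A, C, D, E, F}, {B, C, D, E, F}, X }

Trace:
Take S₀ = 𝒞 ∪ {∅, X} = { {}, {B, C}, {D, E, F}, {A, B, D, F}, X }.
Step 1 adds 6:
  {C, E}  = ᶜ of {A, B, D, F}
  {A, B, C}  = ᶜ of {D, E, F}
  {A, D, E, F}  = ᶜ of {B, C}
  {A, B, C, D, F}  = {A, B, D, F} ∪ {B, C}
  {A, B, D, E, F}  = {A, B, D, F} ∪ {D, E, F}
  {B, C, D, E, F}  = {B, C} ∪ {D, E, F}
  (now 11)
Step 2. New:
  {A}  = ᶜ of {B, C, D, E, F}
  {C}  = ᶜ of {A, B, D, E, F}
  {E}  = ᶜ of {A, B, C, D, F}
  {B, C, E}  = {B, C} ∪ {C, E}
  {A, B, C, E}  = {A, B, C} ∪ {C, E}
  {C, D, E, F}  = {C, E} ∪ {D, E, F}
  {A, C, D, E, F}  = {A, D, E, F} ∪ {C, E}
  (now 18)
Step 3. New:
  {B}  = ᶜ of {A, C, D, E, F}
  {A, B}  = ᶜ of {C, D, E, F}
  {A, C}  = {C} ∪ {A}
  {A, E}  = {E} ∪ {A}
  {D, F}  = ᶜ of {A, B, C, E}
  {A, C, E}  = {C, E} ∪ {A}
  {A, D, F}  = ᶜ of {B, C, E}
  (now 25)
Step 4: +7 →
  {B, E}  = {B} ∪ {E}
  {A, B, E}  = {A, B} ∪ {E}
  {B, D, F}  = ᶜ of {A, C, E}
  {C, D, F}  = {C} ∪ {D, F}
  {A, C, D, F}  = {A, D, F} ∪ {C}
  {B, C, D, F}  = ᶜ of {A, E}
  {B, D, E, F}  = ᶜ of {A, C}
  (now 32)
Step 5: no new sets; the family is a σ-algebra.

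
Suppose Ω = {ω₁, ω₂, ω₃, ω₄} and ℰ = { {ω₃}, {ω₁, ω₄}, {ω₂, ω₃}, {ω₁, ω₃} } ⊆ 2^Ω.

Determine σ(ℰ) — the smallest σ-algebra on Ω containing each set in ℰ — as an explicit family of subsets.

Seed the family with ℰ together with ∅ and Ω: { {}, {ω₃}, {ω₁, ω₃}, {ω₁, ω₄}, {ω₂, ω₃}, Ω }.
Step 1 adds 4:
  {ω₂, ω₄}  = {ω₁, ω₃}ᶜ
  {ω₁, ω₂, ω₃}  = {ω₂, ω₃} ∪ {ω₁, ω₃}
  {ω₁, ω₂, ω₄}  = {ω₃}ᶜ
  {ω₁, ω₃, ω₄}  = {ω₃} ∪ {ω₁, ω₄}
Step 2 adds 3:
  {ω₂}  = {ω₁, ω₃, ω₄}ᶜ
  {ω₄}  = {ω₁, ω₂, ω₃}ᶜ
  {ω₂, ω₃, ω₄}  = {ω₃} ∪ {ω₂, ω₄}
Step 3: +2 →
  {ω₁}  = {ω₂, ω₃, ω₄}ᶜ
  {ω₃, ω₄}  = {ω₃} ∪ {ω₄}
Step 4: +1 →
  {ω₁, ω₂}  = {ω₃, ω₄}ᶜ
Step 5: stable.

|σ(ℰ)| = 16.  σ(ℰ) = { {}, {ω₁}, {ω₂}, {ω₃}, {ω₄}, {ω₁, ω₂}, {ω₁, ω₃}, {ω₁, ω₄}, {ω₂, ω₃}, {ω₂, ω₄}, {ω₃, ω₄}, {ω₁, ω₂, ω₃}, {ω₁, ω₂, ω₄}, {ω₁, ω₃, ω₄}, {ω₂, ω₃, ω₄}, Ω }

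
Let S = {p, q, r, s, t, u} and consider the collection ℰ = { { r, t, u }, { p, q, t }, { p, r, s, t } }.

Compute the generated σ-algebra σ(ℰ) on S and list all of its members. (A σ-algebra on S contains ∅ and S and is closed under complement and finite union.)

Answer: σ(ℰ) = { {}, { p }, { q }, { r }, { s }, { t }, { u }, { p, q }, { p, r }, { p, s }, { p, t }, { p, u }, { q, r }, { q, s }, { q, t }, { q, u }, { r, s }, { r, t }, { r, u }, { s, t }, { s, u }, { t, u }, { p, q, r }, { p, q, s }, { p, q, t }, { p, q, u }, { p, r, s }, { p, r, t }, { p, r, u }, { p, s, t }, { p, s, u }, { p, t, u }, { q, r, s }, { q, r, t }, { q, r, u }, { q, s, t }, { q, s, u }, { q, t, u }, { r, s, t }, { r, s, u }, { r, t, u }, { s, t, u }, { p, q, r, s }, { p, q, r, t }, { p, q, r, u }, { p, q, s, t }, { p, q, s, u }, { p, q, t, u }, { p, r, s, t }, { p, r, s, u }, { p, r, t, u }, { p, s, t, u }, { q, r, s, t }, { q, r, s, u }, { q, r, t, u }, { q, s, t, u }, { r, s, t, u }, { p, q, r, s, t }, { p, q, r, s, u }, { p, q, r, t, u }, { p, q, s, t, u }, { p, r, s, t, u }, { q, r, s, t, u }, S }

Trace:
Seed the family with ℰ together with ∅ and S: { {}, { p, q, t }, { r, t, u }, { p, r, s, t }, S }.
Round 1: +6 →
  { q, u }  = complement { p, r, s, t }
  { p, q, s }  = complement { r, t, u }
  { r, s, u }  = complement { p, q, t }
  { p, q, r, s, t }  = { p, q, t } ∪ { p, r, s, t }
  { p, q, r, t, u }  = { p, q, t } ∪ { r, t, u }
  { p, r, s, t, u }  = { p, r, s, t } ∪ { r, t, u }
  [11 total]
Round 2. New:
  { q }  = complement { p, r, s, t, u }
  { s }  = complement { p, q, r, t, u }
  { u }  = complement { p, q, r, s, t }
  { p, q, s, t }  = { p, q, s } ∪ { p, q, t }
  { p, q, s, u }  = { q, u } ∪ { p, q, s }
  { p, q, t, u }  = { q, u } ∪ { p, q, t }
  { q, r, s, u }  = { q, u } ∪ { r, s, u }
  { q, r, t, u }  = { q, u } ∪ { r, t, u }
  { r, s, t, u }  = { r, t, u } ∪ { r, s, u }
  { p, q, r, s, u }  = { p, q, s } ∪ { r, s, u }
  [21 total]
Round 3: 12 new —
  { t }  = complement { p, q, r, s, u }
  { p, q }  = complement { r, s, t, u }
  { p, s }  = complement { q, r, t, u }
  { p, t }  = complement { q, r, s, u }
  { q, s }  = { q } ∪ { s }
  { r, s }  = complement { p, q, t, u }
  { r, t }  = complement { p, q, s, u }
  { r, u }  = complement { p, q, s, t }
  { s, u }  = { u } ∪ { s }
  { q, s, u }  = { q, u } ∪ { s }
  { p, q, s, t, u }  = { p, q, t, u } ∪ { p, q, s, u }
  { q, r, s, t, u }  = { q } ∪ { r, s, t, u }
  [33 total]
Round 4 (26 new):
  { p }  = complement { q, r, s, t, u }
  { r }  = complement { p, q, s, t, u }
  { q, t }  = { q } ∪ { t }
  { s, t }  = { t } ∪ { s }
  { t, u }  = { u } ∪ { t }
  { p, q, u }  = { p, q } ∪ { q, u }
  { p, r, s }  = { r, s } ∪ { p, s }
  { p, r, t }  = complement { q, s, u }
  { p, s, t }  = { t } ∪ { p, s }
  { p, s, u }  = { u } ∪ { p, s }
  { p, t, u }  = { u } ∪ { p, t }
  { q, r, s }  = { r, s } ∪ { q }
  { q, r, t }  = { q } ∪ { r, t }
  { q, r, u }  = { q } ∪ { r, u }
  { q, s, t }  = { t } ∪ { q, s }
  { q, t, u }  = { q, u } ∪ { t }
  { r, s, t }  = { r, s } ∪ { t }
  { s, t, u }  = { t } ∪ { s, u }
  { p, q, r, s }  = { r, s } ∪ { p, q }
  { p, q, r, t }  = complement { s, u }
  { p, q, r, u }  = { p, q } ∪ { r, u }
  { p, r, s, u }  = { p, s } ∪ { r, u }
  { p, r, t, u }  = complement { q, s }
  { p, s, t, u }  = { p, t } ∪ { s, u }
  { q, r, s, t }  = { r, t } ∪ { q, s }
  { q, s, t, u }  = { q, s, u } ∪ { t }
  [59 total]
Round 5 (5 new):
  { p, r }  = complement { q, s, t, u }
  { p, u }  = complement { q, r, s, t }
  { q, r }  = complement { p, s, t, u }
  { p, q, r }  = complement { s, t, u }
  { p, r, u }  = complement { q, s, t }
  [64 total]
Round 6 adds nothing — fixpoint reached.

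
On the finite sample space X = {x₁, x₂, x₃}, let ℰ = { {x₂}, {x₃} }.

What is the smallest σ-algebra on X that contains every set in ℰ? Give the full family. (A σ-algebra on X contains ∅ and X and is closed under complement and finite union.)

Start: ℰ ∪ {∅, X} = { {}, {x₂}, {x₃}, X }.
Round 1 (3 new):
  {x₁, x₂}  = complement {x₃}
  {x₁, x₃}  = complement {x₂}
  {x₂, x₃}  = {x₃} ∪ {x₂}
  [7 total]
Round 2: 1 new —
  {x₁}  = complement {x₂, x₃}
  [8 total]
Round 3: no new sets; the family is a σ-algebra.

|σ(ℰ)| = 8.  σ(ℰ) = { {}, {x₁}, {x₂}, {x₃}, {x₁, x₂}, {x₁, x₃}, {x₂, x₃}, X }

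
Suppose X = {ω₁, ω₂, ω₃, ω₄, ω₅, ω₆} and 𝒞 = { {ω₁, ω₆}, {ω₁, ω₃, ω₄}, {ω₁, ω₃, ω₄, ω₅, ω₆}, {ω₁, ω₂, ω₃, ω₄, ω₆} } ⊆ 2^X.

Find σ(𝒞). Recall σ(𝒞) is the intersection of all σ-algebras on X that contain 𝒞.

σ(𝒞) = { {}, {ω₁}, {ω₂}, {ω₅}, {ω₆}, {ω₁, ω₂}, {ω₁, ω₅}, {ω₁, ω₆}, {ω₂, ω₅}, {ω₂, ω₆}, {ω₃, ω₄}, {ω₅, ω₆}, {ω₁, ω₂, ω₅}, {ω₁, ω₂, ω₆}, {ω₁, ω₃, ω₄}, {ω₁, ω₅, ω₆}, {ω₂, ω₃, ω₄}, {ω₂, ω₅, ω₆}, {ω₃, ω₄, ω₅}, {ω₃, ω₄, ω₆}, {ω₁, ω₂, ω₃, ω₄}, {ω₁, ω₂, ω₅, ω₆}, {ω₁, ω₃, ω₄, ω₅}, {ω₁, ω₃, ω₄, ω₆}, {ω₂, ω₃, ω₄, ω₅}, {ω₂, ω₃, ω₄, ω₆}, {ω₃, ω₄, ω₅, ω₆}, {ω₁, ω₂, ω₃, ω₄, ω₅}, {ω₁, ω₂, ω₃, ω₄, ω₆}, {ω₁, ω₃, ω₄, ω₅, ω₆}, {ω₂, ω₃, ω₄, ω₅, ω₆}, X }

Derivation:
Begin from { {}, {ω₁, ω₆}, {ω₁, ω₃, ω₄}, {ω₁, ω₂, ω₃, ω₄, ω₆}, {ω₁, ω₃, ω₄, ω₅, ω₆}, X } (that is, 𝒞 plus ∅ and X).
Iteration 1: 5 new —
  {ω₂}  = complement {ω₁, ω₃, ω₄, ω₅, ω₆}
  {ω₅}  = complement {ω₁, ω₂, ω₃, ω₄, ω₆}
  {ω₂, ω₅, ω₆}  = complement {ω₁, ω₃, ω₄}
  {ω₁, ω₃, ω₄, ω₆}  = {ω₁, ω₃, ω₄} ∪ {ω₁, ω₆}
  {ω₂, ω₃, ω₄, ω₅}  = complement {ω₁, ω₆}
  [11 total]
Iteration 2 (8 new):
  {ω₂, ω₅}  = complement {ω₁, ω₃, ω₄, ω₆}
  {ω₁, ω₂, ω₆}  = {ω₁, ω₆} ∪ {ω₂}
  {ω₁, ω₅, ω₆}  = {ω₁, ω₆} ∪ {ω₅}
  {ω₁, ω₂, ω₃, ω₄}  = {ω₂} ∪ {ω₁, ω₃, ω₄}
  {ω₁, ω₂, ω₅, ω₆}  = {ω₁, ω₆} ∪ {ω₂, ω₅, ω₆}
  {ω₁, ω₃, ω₄, ω₅}  = {ω₅} ∪ {ω₁, ω₃, ω₄}
  {ω₁, ω₂, ω₃, ω₄, ω₅}  = {ω₂, ω₃, ω₄, ω₅} ∪ {ω₁, ω₃, ω₄}
  {ω₂, ω₃, ω₄, ω₅, ω₆}  = {ω₂, ω₅, ω₆} ∪ {ω₂, ω₃, ω₄, ω₅}
  [19 total]
Iteration 3 (7 new):
  {ω₁}  = complement {ω₂, ω₃, ω₄, ω₅, ω₆}
  {ω₆}  = complement {ω₁, ω₂, ω₃, ω₄, ω₅}
  {ω₂, ω₆}  = complement {ω₁, ω₃, ω₄, ω₅}
  {ω₃, ω₄}  = complement {ω₁, ω₂, ω₅, ω₆}
  {ω₅, ω₆}  = complement {ω₁, ω₂, ω₃, ω₄}
  {ω₂, ω₃, ω₄}  = complement {ω₁, ω₅, ω₆}
  {ω₃, ω₄, ω₅}  = complement {ω₁, ω₂, ω₆}
  [26 total]
Iteration 4 adds 6:
  {ω₁, ω₂}  = {ω₂} ∪ {ω₁}
  {ω₁, ω₅}  = {ω₅} ∪ {ω₁}
  {ω₁, ω₂, ω₅}  = {ω₂, ω₅} ∪ {ω₁}
  {ω₃, ω₄, ω₆}  = {ω₃, ω₄} ∪ {ω₆}
  {ω₂, ω₃, ω₄, ω₆}  = {ω₃, ω₄} ∪ {ω₂, ω₆}
  {ω₃, ω₄, ω₅, ω₆}  = {ω₃, ω₄, ω₅} ∪ {ω₅, ω₆}
  [32 total]
Iteration 5: no new sets; the family is a σ-algebra.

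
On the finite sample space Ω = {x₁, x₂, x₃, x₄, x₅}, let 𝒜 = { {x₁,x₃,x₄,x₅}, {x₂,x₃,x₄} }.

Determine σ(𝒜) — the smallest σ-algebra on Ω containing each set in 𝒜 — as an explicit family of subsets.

Initial family (4 sets): { {}, {x₂,x₃,x₄}, {x₁,x₃,x₄,x₅}, Ω }.
Iteration 1. New:
  {x₂}  = ᶜ of {x₁,x₃,x₄,x₅}
  {x₁,x₅}  = ᶜ of {x₂,x₃,x₄}
  (now 6)
Iteration 2: 1 new —
  {x₁,x₂,x₅}  = {x₁,x₅} ∪ {x₂}
  (now 7)
Iteration 3 (1 new):
  {x₃,x₄}  = ᶜ of {x₁,x₂,x₅}
  (now 8)
After Iteration 4 the family is unchanged; done.

Therefore σ(𝒜) = { {}, {x₂}, {x₁,x₅}, {x₃,x₄}, {x₁,x₂,x₅}, {x₂,x₃,x₄}, {x₁,x₃,x₄,x₅}, Ω } (|σ(𝒜)| = 8).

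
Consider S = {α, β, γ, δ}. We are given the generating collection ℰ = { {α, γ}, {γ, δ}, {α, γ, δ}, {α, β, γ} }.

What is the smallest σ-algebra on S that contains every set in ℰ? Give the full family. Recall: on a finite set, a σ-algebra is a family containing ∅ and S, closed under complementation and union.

Take S₀ = ℰ ∪ {∅, S} = { {}, {α, γ}, {γ, δ}, {α, β, γ}, {α, γ, δ}, S }.
Iteration 1: 4 new —
  {β}  = complement {α, γ, δ}
  {δ}  = complement {α, β, γ}
  {α, β}  = complement {γ, δ}
  {β, δ}  = complement {α, γ}
Iteration 2: +2 →
  {α, β, δ}  = {α, β} ∪ {δ}
  {β, γ, δ}  = {γ, δ} ∪ {β}
Iteration 3. New:
  {α}  = complement {β, γ, δ}
  {γ}  = complement {α, β, δ}
Iteration 4: 2 new —
  {α, δ}  = {δ} ∪ {α}
  {β, γ}  = {γ} ∪ {β}
Iteration 5: stable.

Therefore σ(ℰ) = { {}, {α}, {β}, {γ}, {δ}, {α, β}, {α, γ}, {α, δ}, {β, γ}, {β, δ}, {γ, δ}, {α, β, γ}, {α, β, δ}, {α, γ, δ}, {β, γ, δ}, S } (|σ(ℰ)| = 16).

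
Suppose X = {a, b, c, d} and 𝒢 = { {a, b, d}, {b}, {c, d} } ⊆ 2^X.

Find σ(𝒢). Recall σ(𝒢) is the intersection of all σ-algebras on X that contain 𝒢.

Take S₀ = 𝒢 ∪ {∅, X} = { ∅, {b}, {c, d}, {a, b, d}, X }.
Pass 1: 4 new —
  {c}  = complement {a, b, d}
  {a, b}  = complement {c, d}
  {a, c, d}  = complement {b}
  {b, c, d}  = {c, d} ∪ {b}
  — 9 sets.
Pass 2 (3 new):
  {a}  = complement {b, c, d}
  {b, c}  = {b} ∪ {c}
  {a, b, c}  = {a, b} ∪ {c}
  — 12 sets.
Pass 3: 3 new —
  {d}  = complement {a, b, c}
  {a, c}  = {c} ∪ {a}
  {a, d}  = complement {b, c}
  — 15 sets.
Pass 4: 1 new —
  {b, d}  = complement {a, c}
  — 16 sets.
Pass 5: already closed under ᶜ and ∪.

|σ(𝒢)| = 16.  σ(𝒢) = { ∅, {a}, {b}, {c}, {d}, {a, b}, {a, c}, {a, d}, {b, c}, {b, d}, {c, d}, {a, b, c}, {a, b, d}, {a, c, d}, {b, c, d}, X }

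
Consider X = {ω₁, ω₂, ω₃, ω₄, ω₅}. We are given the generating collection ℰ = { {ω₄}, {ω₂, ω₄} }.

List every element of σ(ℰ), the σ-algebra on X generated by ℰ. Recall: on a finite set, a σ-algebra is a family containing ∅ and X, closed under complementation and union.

Answer: σ(ℰ) = { {}, {ω₂}, {ω₄}, {ω₂, ω₄}, {ω₁, ω₃, ω₅}, {ω₁, ω₂, ω₃, ω₅}, {ω₁, ω₃, ω₄, ω₅}, X }

Working:
Start: ℰ ∪ {∅, X} = { {}, {ω₄}, {ω₂, ω₄}, X }.
Round 1 (2 new):
  {ω₁, ω₃, ω₅}  = {ω₂, ω₄}ᶜ
  {ω₁, ω₂, ω₃, ω₅}  = {ω₄}ᶜ
  |family| = 6
Round 2 (1 new):
  {ω₁, ω₃, ω₄, ω₅}  = {ω₄} ∪ {ω₁, ω₃, ω₅}
  |family| = 7
Round 3 (1 new):
  {ω₂}  = {ω₁, ω₃, ω₄, ω₅}ᶜ
  |family| = 8
Round 4: stable.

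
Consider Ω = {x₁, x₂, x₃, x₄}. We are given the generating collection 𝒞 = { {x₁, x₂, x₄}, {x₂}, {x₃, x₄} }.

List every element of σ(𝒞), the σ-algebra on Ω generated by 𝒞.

Start: 𝒞 ∪ {∅, Ω} = { {}, {x₂}, {x₃, x₄}, {x₁, x₂, x₄}, Ω }.
Pass 1 (4 new):
  {x₃}  = ᶜ of {x₁, x₂, x₄}
  {x₁, x₂}  = ᶜ of {x₃, x₄}
  {x₁, x₃, x₄}  = ᶜ of {x₂}
  {x₂, x₃, x₄}  = {x₃, x₄} ∪ {x₂}
  — 9 sets.
Pass 2: 3 new —
  {x₁}  = ᶜ of {x₂, x₃, x₄}
  {x₂, x₃}  = {x₂} ∪ {x₃}
  {x₁, x₂, x₃}  = {x₁, x₂} ∪ {x₃}
  — 12 sets.
Pass 3: +3 →
  {x₄}  = ᶜ of {x₁, x₂, x₃}
  {x₁, x₃}  = {x₃} ∪ {x₁}
  {x₁, x₄}  = ᶜ of {x₂, x₃}
  — 15 sets.
Pass 4. New:
  {x₂, x₄}  = ᶜ of {x₁, x₃}
  — 16 sets.
Pass 5: closed — nothing new.

σ(𝒞) = { {}, {x₁}, {x₂}, {x₃}, {x₄}, {x₁, x₂}, {x₁, x₃}, {x₁, x₄}, {x₂, x₃}, {x₂, x₄}, {x₃, x₄}, {x₁, x₂, x₃}, {x₁, x₂, x₄}, {x₁, x₃, x₄}, {x₂, x₃, x₄}, Ω }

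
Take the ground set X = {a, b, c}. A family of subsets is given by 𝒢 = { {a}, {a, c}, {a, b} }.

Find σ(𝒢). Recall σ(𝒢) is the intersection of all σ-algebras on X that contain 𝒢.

σ(𝒢) = { ∅, {a}, {b}, {c}, {a, b}, {a, c}, {b, c}, X }

Check:
Take S₀ = 𝒢 ∪ {∅, X} = { ∅, {a}, {a, b}, {a, c}, X }.
Pass 1: 3 new —
  {b}  = X∖{a, c}
  {c}  = X∖{a, b}
  {b, c}  = X∖{a}
  (now 8)
Pass 2: stable.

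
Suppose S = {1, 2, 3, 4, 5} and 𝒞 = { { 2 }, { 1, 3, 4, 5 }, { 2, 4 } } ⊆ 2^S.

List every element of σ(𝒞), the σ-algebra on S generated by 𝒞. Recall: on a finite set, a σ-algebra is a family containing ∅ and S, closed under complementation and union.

|σ(𝒞)| = 8.  σ(𝒞) = { ∅, { 2 }, { 4 }, { 2, 4 }, { 1, 3, 5 }, { 1, 2, 3, 5 }, { 1, 3, 4, 5 }, S }

Working:
Start: 𝒞 ∪ {∅, S} = { ∅, { 2 }, { 2, 4 }, { 1, 3, 4, 5 }, S }.
Step 1: +1 →
  { 1, 3, 5 }  = S∖{ 2, 4 }
  (now 6)
Step 2. New:
  { 1, 2, 3, 5 }  = { 1, 3, 5 } ∪ { 2 }
  (now 7)
Step 3: +1 →
  { 4 }  = S∖{ 1, 2, 3, 5 }
  (now 8)
Step 4 adds nothing — fixpoint reached.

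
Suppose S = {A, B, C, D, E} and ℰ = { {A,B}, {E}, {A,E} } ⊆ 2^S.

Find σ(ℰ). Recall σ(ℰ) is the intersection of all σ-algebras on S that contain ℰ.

Answer: σ(ℰ) = { {}, {A}, {B}, {E}, {A,B}, {A,E}, {B,E}, {C,D}, {A,B,E}, {A,C,D}, {B,C,D}, {C,D,E}, {A,B,C,D}, {A,C,D,E}, {B,C,D,E}, S }

Derivation:
Seed the family with ℰ together with ∅ and S: { {}, {E}, {A,B}, {A,E}, S }.
Iteration 1: +4 →
  {A,B,E}  = {A,B} ∪ {A,E}
  {B,C,D}  = S∖{A,E}
  {C,D,E}  = S∖{A,B}
  {A,B,C,D}  = S∖{E}
  (now 9)
Iteration 2: +3 →
  {C,D}  = S∖{A,B,E}
  {A,C,D,E}  = {C,D,E} ∪ {A,E}
  {B,C,D,E}  = {C,D,E} ∪ {B,C,D}
  (now 12)
Iteration 3. New:
  {A}  = S∖{B,C,D,E}
  {B}  = S∖{A,C,D,E}
  (now 14)
Iteration 4: +2 →
  {B,E}  = {B} ∪ {E}
  {A,C,D}  = {C,D} ∪ {A}
  (now 16)
After Iteration 5 the family is unchanged; done.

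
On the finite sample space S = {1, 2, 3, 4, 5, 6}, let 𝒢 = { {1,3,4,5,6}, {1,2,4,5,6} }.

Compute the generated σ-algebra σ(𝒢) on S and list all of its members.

σ(𝒢) (8 sets): { {}, {2}, {3}, {2,3}, {1,4,5,6}, {1,2,4,5,6}, {1,3,4,5,6}, S }

Check:
Initial family (4 sets): { {}, {1,2,4,5,6}, {1,3,4,5,6}, S }.
Round 1: +2 →
  {2}  = {1,3,4,5,6}ᶜ
  {3}  = {1,2,4,5,6}ᶜ
  (now 6)
Round 2 (1 new):
  {2,3}  = {3} ∪ {2}
  (now 7)
Round 3 (1 new):
  {1,4,5,6}  = {2,3}ᶜ
  (now 8)
Round 4: no new sets; the family is a σ-algebra.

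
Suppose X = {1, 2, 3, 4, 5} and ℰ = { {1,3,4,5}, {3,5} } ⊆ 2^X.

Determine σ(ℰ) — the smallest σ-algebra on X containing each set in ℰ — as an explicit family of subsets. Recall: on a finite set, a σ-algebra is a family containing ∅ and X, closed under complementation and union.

Seed the family with ℰ together with ∅ and X: { ∅, {3,5}, {1,3,4,5}, X }.
Round 1 (2 new):
  {2}  = ᶜ of {1,3,4,5}
  {1,2,4}  = ᶜ of {3,5}
Round 2 (1 new):
  {2,3,5}  = {3,5} ∪ {2}
Round 3: 1 new —
  {1,4}  = ᶜ of {2,3,5}
Round 4: closed — nothing new.

σ(ℰ) = { ∅, {2}, {1,4}, {3,5}, {1,2,4}, {2,3,5}, {1,3,4,5}, X }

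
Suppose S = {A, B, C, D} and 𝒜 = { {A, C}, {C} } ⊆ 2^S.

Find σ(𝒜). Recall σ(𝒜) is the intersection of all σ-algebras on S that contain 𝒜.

|σ(𝒜)| = 8.  σ(𝒜) = { {}, {A}, {C}, {A, C}, {B, D}, {A, B, D}, {B, C, D}, S }

Working:
Start: 𝒜 ∪ {∅, S} = { {}, {C}, {A, C}, S }.
Round 1: +2 →
  {B, D}  = {A, C}ᶜ
  {A, B, D}  = {C}ᶜ
  (now 6)
Round 2 (1 new):
  {B, C, D}  = {C} ∪ {B, D}
  (now 7)
Round 3: +1 →
  {A}  = {B, C, D}ᶜ
  (now 8)
Round 4: already closed under ᶜ and ∪.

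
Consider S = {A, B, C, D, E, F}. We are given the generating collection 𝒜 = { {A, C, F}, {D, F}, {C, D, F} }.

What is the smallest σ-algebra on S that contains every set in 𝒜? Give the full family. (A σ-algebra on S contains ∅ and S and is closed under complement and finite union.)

Take S₀ = 𝒜 ∪ {∅, S} = { ∅, {D, F}, {A, C, F}, {C, D, F}, S }.
Iteration 1: +4 →
  {A, B, E}  = complement {C, D, F}
  {B, D, E}  = complement {A, C, F}
  {A, B, C, E}  = complement {D, F}
  {A, C, D, F}  = {A, C, F} ∪ {C, D, F}
  |family| = 9
Iteration 2. New:
  {B, E}  = complement {A, C, D, F}
  {A, B, D, E}  = {A, B, E} ∪ {B, D, E}
  {B, D, E, F}  = {D, F} ∪ {B, D, E}
  {A, B, C, D, E}  = {A, B, C, E} ∪ {B, D, E}
  {A, B, C, E, F}  = {A, C, F} ∪ {A, B, E}
  {A, B, D, E, F}  = {A, B, E} ∪ {D, F}
  {B, C, D, E, F}  = {C, D, F} ∪ {B, D, E}
  |family| = 16
Iteration 3. New:
  {A}  = complement {B, C, D, E, F}
  {C}  = complement {A, B, D, E, F}
  {D}  = complement {A, B, C, E, F}
  {F}  = complement {A, B, C, D, E}
  {A, C}  = complement {B, D, E, F}
  {C, F}  = complement {A, B, D, E}
  |family| = 22
Iteration 4. New:
  {A, D}  = {A} ∪ {D}
  {A, F}  = {A} ∪ {F}
  {C, D}  = {C} ∪ {D}
  {A, C, D}  = {A, C} ∪ {D}
  {A, D, F}  = {A} ∪ {D, F}
  {B, C, E}  = {B, E} ∪ {C}
  {B, E, F}  = {B, E} ∪ {F}
  {A, B, E, F}  = {F} ∪ {A, B, E}
  {B, C, D, E}  = {C} ∪ {B, D, E}
  {B, C, E, F}  = {B, E} ∪ {C, F}
  |family| = 32
Iteration 5: stable.

σ(𝒜) = { ∅, {A}, {C}, {D}, {F}, {A, C}, {A, D}, {A, F}, {B, E}, {C, D}, {C, F}, {D, F}, {A, B, E}, {A, C, D}, {A, C, F}, {A, D, F}, {B, C, E}, {B, D, E}, {B, E, F}, {C, D, F}, {A, B, C, E}, {A, B, D, E}, {A, B, E, F}, {A, C, D, F}, {B, C, D, E}, {B, C, E, F}, {B, D, E, F}, {A, B, C, D, E}, {A, B, C, E, F}, {A, B, D, E, F}, {B, C, D, E, F}, S }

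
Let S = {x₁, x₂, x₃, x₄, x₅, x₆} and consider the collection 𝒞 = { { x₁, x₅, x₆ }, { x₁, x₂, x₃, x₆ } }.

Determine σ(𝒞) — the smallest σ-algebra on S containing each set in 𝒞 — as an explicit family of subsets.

Start: 𝒞 ∪ {∅, S} = { {}, { x₁, x₅, x₆ }, { x₁, x₂, x₃, x₆ }, S }.
Pass 1 adds 3:
  { x₄, x₅ }  = ᶜ of { x₁, x₂, x₃, x₆ }
  { x₂, x₃, x₄ }  = ᶜ of { x₁, x₅, x₆ }
  { x₁, x₂, x₃, x₅, x₆ }  = { x₁, x₅, x₆ } ∪ { x₁, x₂, x₃, x₆ }
  [7 total]
Pass 2 (4 new):
  { x₄ }  = ᶜ of { x₁, x₂, x₃, x₅, x₆ }
  { x₁, x₄, x₅, x₆ }  = { x₄, x₅ } ∪ { x₁, x₅, x₆ }
  { x₂, x₃, x₄, x₅ }  = { x₄, x₅ } ∪ { x₂, x₃, x₄ }
  { x₁, x₂, x₃, x₄, x₆ }  = { x₂, x₃, x₄ } ∪ { x₁, x₂, x₃, x₆ }
  [11 total]
Pass 3: 3 new —
  { x₅ }  = ᶜ of { x₁, x₂, x₃, x₄, x₆ }
  { x₁, x₆ }  = ᶜ of { x₂, x₃, x₄, x₅ }
  { x₂, x₃ }  = ᶜ of { x₁, x₄, x₅, x₆ }
  [14 total]
Pass 4 (2 new):
  { x₁, x₄, x₆ }  = { x₁, x₆ } ∪ { x₄ }
  { x₂, x₃, x₅ }  = { x₂, x₃ } ∪ { x₅ }
  [16 total]
Pass 5: stable.

|σ(𝒞)| = 16.  σ(𝒞) = { {}, { x₄ }, { x₅ }, { x₁, x₆ }, { x₂, x₃ }, { x₄, x₅ }, { x₁, x₄, x₆ }, { x₁, x₅, x₆ }, { x₂, x₃, x₄ }, { x₂, x₃, x₅ }, { x₁, x₂, x₃, x₆ }, { x₁, x₄, x₅, x₆ }, { x₂, x₃, x₄, x₅ }, { x₁, x₂, x₃, x₄, x₆ }, { x₁, x₂, x₃, x₅, x₆ }, S }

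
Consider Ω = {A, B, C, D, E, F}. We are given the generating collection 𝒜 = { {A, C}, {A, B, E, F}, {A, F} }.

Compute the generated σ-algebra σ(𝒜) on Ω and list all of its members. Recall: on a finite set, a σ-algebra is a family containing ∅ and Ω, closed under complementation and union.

Begin from { {}, {A, C}, {A, F}, {A, B, E, F}, Ω } (that is, 𝒜 plus ∅ and Ω).
Pass 1. New:
  {C, D}  = {A, B, E, F}ᶜ
  {A, C, F}  = {A, C} ∪ {A, F}
  {B, C, D, E}  = {A, F}ᶜ
  {B, D, E, F}  = {A, C}ᶜ
  {A, B, C, E, F}  = {A, C} ∪ {A, B, E, F}
  — 10 sets.
Pass 2: 7 new —
  {D}  = {A, B, C, E, F}ᶜ
  {A, C, D}  = {C, D} ∪ {A, C}
  {B, D, E}  = {A, C, F}ᶜ
  {A, C, D, F}  = {C, D} ∪ {A, C, F}
  {A, B, C, D, E}  = {B, C, D, E} ∪ {A, C}
  {A, B, D, E, F}  = {A, F} ∪ {B, D, E, F}
  {B, C, D, E, F}  = {C, D} ∪ {B, D, E, F}
  — 17 sets.
Pass 3: +6 →
  {A}  = {B, C, D, E, F}ᶜ
  {C}  = {A, B, D, E, F}ᶜ
  {F}  = {A, B, C, D, E}ᶜ
  {B, E}  = {A, C, D, F}ᶜ
  {A, D, F}  = {A, F} ∪ {D}
  {B, E, F}  = {A, C, D}ᶜ
  — 23 sets.
Pass 4. New:
  {A, D}  = {A} ∪ {D}
  {C, F}  = {F} ∪ {C}
  {D, F}  = {F} ∪ {D}
  {A, B, E}  = {B, E} ∪ {A}
  {B, C, E}  = {A, D, F}ᶜ
  {C, D, F}  = {C, D} ∪ {F}
  {A, B, C, E}  = {B, E} ∪ {A, C}
  {A, B, D, E}  = {A} ∪ {B, D, E}
  {B, C, E, F}  = {B, E, F} ∪ {C}
  — 32 sets.
Pass 5: already closed under ᶜ and ∪.

σ(𝒜) = { {}, {A}, {C}, {D}, {F}, {A, C}, {A, D}, {A, F}, {B, E}, {C, D}, {C, F}, {D, F}, {A, B, E}, {A, C, D}, {A, C, F}, {A, D, F}, {B, C, E}, {B, D, E}, {B, E, F}, {C, D, F}, {A, B, C, E}, {A, B, D, E}, {A, B, E, F}, {A, C, D, F}, {B, C, D, E}, {B, C, E, F}, {B, D, E, F}, {A, B, C, D, E}, {A, B, C, E, F}, {A, B, D, E, F}, {B, C, D, E, F}, Ω }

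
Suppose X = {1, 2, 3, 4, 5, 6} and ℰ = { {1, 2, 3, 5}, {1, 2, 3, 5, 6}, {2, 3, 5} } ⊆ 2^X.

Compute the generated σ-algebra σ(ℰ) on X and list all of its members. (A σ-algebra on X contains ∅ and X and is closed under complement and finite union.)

Start: ℰ ∪ {∅, X} = { {}, {2, 3, 5}, {1, 2, 3, 5}, {1, 2, 3, 5, 6}, X }.
Step 1 (3 new):
  {4}  = ᶜ of {1, 2, 3, 5, 6}
  {4, 6}  = ᶜ of {1, 2, 3, 5}
  {1, 4, 6}  = ᶜ of {2, 3, 5}
  [8 total]
Step 2 adds 3:
  {2, 3, 4, 5}  = {4} ∪ {2, 3, 5}
  {1, 2, 3, 4, 5}  = {4} ∪ {1, 2, 3, 5}
  {2, 3, 4, 5, 6}  = {2, 3, 5} ∪ {4, 6}
  [11 total]
Step 3. New:
  {1}  = ᶜ of {2, 3, 4, 5, 6}
  {6}  = ᶜ of {1, 2, 3, 4, 5}
  {1, 6}  = ᶜ of {2, 3, 4, 5}
  [14 total]
Step 4 adds 2:
  {1, 4}  = {1} ∪ {4}
  {2, 3, 5, 6}  = {2, 3, 5} ∪ {6}
  [16 total]
After Step 5 the family is unchanged; done.

Therefore σ(ℰ) = { {}, {1}, {4}, {6}, {1, 4}, {1, 6}, {4, 6}, {1, 4, 6}, {2, 3, 5}, {1, 2, 3, 5}, {2, 3, 4, 5}, {2, 3, 5, 6}, {1, 2, 3, 4, 5}, {1, 2, 3, 5, 6}, {2, 3, 4, 5, 6}, X } (|σ(ℰ)| = 16).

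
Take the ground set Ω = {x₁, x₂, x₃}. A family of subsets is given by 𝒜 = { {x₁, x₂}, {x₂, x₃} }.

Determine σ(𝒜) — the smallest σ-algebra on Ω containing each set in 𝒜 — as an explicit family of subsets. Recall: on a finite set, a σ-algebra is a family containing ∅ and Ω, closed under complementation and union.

|σ(𝒜)| = 8.  σ(𝒜) = { {}, {x₁}, {x₂}, {x₃}, {x₁, x₂}, {x₁, x₃}, {x₂, x₃}, Ω }

Check:
Initial family (4 sets): { {}, {x₁, x₂}, {x₂, x₃}, Ω }.
Round 1 adds 2:
  {x₁}  = ᶜ of {x₂, x₃}
  {x₃}  = ᶜ of {x₁, x₂}
  (now 6)
Round 2: 1 new —
  {x₁, x₃}  = {x₃} ∪ {x₁}
  (now 7)
Round 3: +1 →
  {x₂}  = ᶜ of {x₁, x₃}
  (now 8)
Round 4: stable.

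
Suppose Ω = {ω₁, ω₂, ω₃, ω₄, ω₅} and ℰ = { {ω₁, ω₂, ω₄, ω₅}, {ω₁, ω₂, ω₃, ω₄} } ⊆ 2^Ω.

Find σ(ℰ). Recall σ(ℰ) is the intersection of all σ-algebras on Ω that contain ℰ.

|σ(ℰ)| = 8.  σ(ℰ) = { {}, {ω₃}, {ω₅}, {ω₃, ω₅}, {ω₁, ω₂, ω₄}, {ω₁, ω₂, ω₃, ω₄}, {ω₁, ω₂, ω₄, ω₅}, Ω }

Check:
Seed the family with ℰ together with ∅ and Ω: { {}, {ω₁, ω₂, ω₃, ω₄}, {ω₁, ω₂, ω₄, ω₅}, Ω }.
Round 1. New:
  {ω₃}  = complement {ω₁, ω₂, ω₄, ω₅}
  {ω₅}  = complement {ω₁, ω₂, ω₃, ω₄}
  — 6 sets.
Round 2. New:
  {ω₃, ω₅}  = {ω₃} ∪ {ω₅}
  — 7 sets.
Round 3 (1 new):
  {ω₁, ω₂, ω₄}  = complement {ω₃, ω₅}
  — 8 sets.
Round 4: closed — nothing new.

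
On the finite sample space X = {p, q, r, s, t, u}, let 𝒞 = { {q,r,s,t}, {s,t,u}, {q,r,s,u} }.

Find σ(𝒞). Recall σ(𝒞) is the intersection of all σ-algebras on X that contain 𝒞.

Start: 𝒞 ∪ {∅, X} = { {}, {s,t,u}, {q,r,s,t}, {q,r,s,u}, X }.
Iteration 1: 4 new —
  {p,t}  = {q,r,s,u}ᶜ
  {p,u}  = {q,r,s,t}ᶜ
  {p,q,r}  = {s,t,u}ᶜ
  {q,r,s,t,u}  = {q,r,s,u} ∪ {q,r,s,t}
  — 9 sets.
Iteration 2: 7 new —
  {p}  = {q,r,s,t,u}ᶜ
  {p,t,u}  = {p,u} ∪ {p,t}
  {p,q,r,t}  = {p,q,r} ∪ {p,t}
  {p,q,r,u}  = {p,q,r} ∪ {p,u}
  {p,s,t,u}  = {p,u} ∪ {s,t,u}
  {p,q,r,s,t}  = {p,q,r} ∪ {q,r,s,t}
  {p,q,r,s,u}  = {p,q,r} ∪ {q,r,s,u}
  — 16 sets.
Iteration 3: +7 →
  {t}  = {p,q,r,s,u}ᶜ
  {u}  = {p,q,r,s,t}ᶜ
  {q,r}  = {p,s,t,u}ᶜ
  {s,t}  = {p,q,r,u}ᶜ
  {s,u}  = {p,q,r,t}ᶜ
  {q,r,s}  = {p,t,u}ᶜ
  {p,q,r,t,u}  = {p,q,r} ∪ {p,t,u}
  — 23 sets.
Iteration 4 (7 new):
  {s}  = {p,q,r,t,u}ᶜ
  {t,u}  = {u} ∪ {t}
  {p,s,t}  = {s,t} ∪ {p,t}
  {p,s,u}  = {p,u} ∪ {s,u}
  {q,r,t}  = {t} ∪ {q,r}
  {q,r,u}  = {u} ∪ {q,r}
  {p,q,r,s}  = {p,q,r} ∪ {q,r,s}
  — 30 sets.
Iteration 5 adds 2:
  {p,s}  = {s} ∪ {p}
  {q,r,t,u}  = {t,u} ∪ {q,r,u}
  — 32 sets.
Iteration 6 adds nothing — fixpoint reached.

|σ(𝒞)| = 32.  σ(𝒞) = { {}, {p}, {s}, {t}, {u}, {p,s}, {p,t}, {p,u}, {q,r}, {s,t}, {s,u}, {t,u}, {p,q,r}, {p,s,t}, {p,s,u}, {p,t,u}, {q,r,s}, {q,r,t}, {q,r,u}, {s,t,u}, {p,q,r,s}, {p,q,r,t}, {p,q,r,u}, {p,s,t,u}, {q,r,s,t}, {q,r,s,u}, {q,r,t,u}, {p,q,r,s,t}, {p,q,r,s,u}, {p,q,r,t,u}, {q,r,s,t,u}, X }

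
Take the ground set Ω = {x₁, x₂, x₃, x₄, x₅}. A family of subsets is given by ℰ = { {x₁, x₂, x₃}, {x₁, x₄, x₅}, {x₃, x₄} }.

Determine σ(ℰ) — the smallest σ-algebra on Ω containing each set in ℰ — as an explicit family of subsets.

Initial family (5 sets): { {}, {x₃, x₄}, {x₁, x₂, x₃}, {x₁, x₄, x₅}, Ω }.
Iteration 1: 5 new —
  {x₂, x₃}  = Ω∖{x₁, x₄, x₅}
  {x₄, x₅}  = Ω∖{x₁, x₂, x₃}
  {x₁, x₂, x₅}  = Ω∖{x₃, x₄}
  {x₁, x₂, x₃, x₄}  = {x₃, x₄} ∪ {x₁, x₂, x₃}
  {x₁, x₃, x₄, x₅}  = {x₁, x₄, x₅} ∪ {x₃, x₄}
  |family| = 10
Iteration 2: +7 →
  {x₂}  = Ω∖{x₁, x₃, x₄, x₅}
  {x₅}  = Ω∖{x₁, x₂, x₃, x₄}
  {x₂, x₃, x₄}  = {x₃, x₄} ∪ {x₂, x₃}
  {x₃, x₄, x₅}  = {x₃, x₄} ∪ {x₄, x₅}
  {x₁, x₂, x₃, x₅}  = {x₁, x₂, x₃} ∪ {x₁, x₂, x₅}
  {x₁, x₂, x₄, x₅}  = {x₁, x₄, x₅} ∪ {x₁, x₂, x₅}
  {x₂, x₃, x₄, x₅}  = {x₄, x₅} ∪ {x₂, x₃}
  |family| = 17
Iteration 3 (8 new):
  {x₁}  = Ω∖{x₂, x₃, x₄, x₅}
  {x₃}  = Ω∖{x₁, x₂, x₄, x₅}
  {x₄}  = Ω∖{x₁, x₂, x₃, x₅}
  {x₁, x₂}  = Ω∖{x₃, x₄, x₅}
  {x₁, x₅}  = Ω∖{x₂, x₃, x₄}
  {x₂, x₅}  = {x₂} ∪ {x₅}
  {x₂, x₃, x₅}  = {x₂, x₃} ∪ {x₅}
  {x₂, x₄, x₅}  = {x₄, x₅} ∪ {x₂}
  |family| = 25
Iteration 4 adds 7:
  {x₁, x₃}  = Ω∖{x₂, x₄, x₅}
  {x₁, x₄}  = Ω∖{x₂, x₃, x₅}
  {x₂, x₄}  = {x₂} ∪ {x₄}
  {x₃, x₅}  = {x₅} ∪ {x₃}
  {x₁, x₂, x₄}  = {x₁, x₂} ∪ {x₄}
  {x₁, x₃, x₄}  = Ω∖{x₂, x₅}
  {x₁, x₃, x₅}  = {x₃} ∪ {x₁, x₅}
  |family| = 32
Iteration 5: stable.

σ(ℰ) = { {}, {x₁}, {x₂}, {x₃}, {x₄}, {x₅}, {x₁, x₂}, {x₁, x₃}, {x₁, x₄}, {x₁, x₅}, {x₂, x₃}, {x₂, x₄}, {x₂, x₅}, {x₃, x₄}, {x₃, x₅}, {x₄, x₅}, {x₁, x₂, x₃}, {x₁, x₂, x₄}, {x₁, x₂, x₅}, {x₁, x₃, x₄}, {x₁, x₃, x₅}, {x₁, x₄, x₅}, {x₂, x₃, x₄}, {x₂, x₃, x₅}, {x₂, x₄, x₅}, {x₃, x₄, x₅}, {x₁, x₂, x₃, x₄}, {x₁, x₂, x₃, x₅}, {x₁, x₂, x₄, x₅}, {x₁, x₃, x₄, x₅}, {x₂, x₃, x₄, x₅}, Ω }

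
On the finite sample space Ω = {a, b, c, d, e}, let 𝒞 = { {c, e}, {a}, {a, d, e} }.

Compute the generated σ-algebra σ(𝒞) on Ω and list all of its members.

Start: 𝒞 ∪ {∅, Ω} = { {}, {a}, {c, e}, {a, d, e}, Ω }.
Step 1: 5 new —
  {b, c}  = {a, d, e}ᶜ
  {a, b, d}  = {c, e}ᶜ
  {a, c, e}  = {c, e} ∪ {a}
  {a, c, d, e}  = {a, d, e} ∪ {c, e}
  {b, c, d, e}  = {a}ᶜ
  (now 10)
Step 2: 7 new —
  {b}  = {a, c, d, e}ᶜ
  {b, d}  = {a, c, e}ᶜ
  {a, b, c}  = {b, c} ∪ {a}
  {b, c, e}  = {b, c} ∪ {c, e}
  {a, b, c, d}  = {a, b, d} ∪ {b, c}
  {a, b, c, e}  = {a, c, e} ∪ {b, c}
  {a, b, d, e}  = {a, d, e} ∪ {a, b, d}
  (now 17)
Step 3: +7 →
  {c}  = {a, b, d, e}ᶜ
  {d}  = {a, b, c, e}ᶜ
  {e}  = {a, b, c, d}ᶜ
  {a, b}  = {b} ∪ {a}
  {a, d}  = {b, c, e}ᶜ
  {d, e}  = {a, b, c}ᶜ
  {b, c, d}  = {b, c} ∪ {b, d}
  (now 24)
Step 4 (8 new):
  {a, c}  = {c} ∪ {a}
  {a, e}  = {b, c, d}ᶜ
  {b, e}  = {b} ∪ {e}
  {c, d}  = {c} ∪ {d}
  {a, b, e}  = {a, b} ∪ {e}
  {a, c, d}  = {c} ∪ {a, d}
  {b, d, e}  = {b} ∪ {d, e}
  {c, d, e}  = {a, b}ᶜ
  (now 32)
After Step 5 the family is unchanged; done.

Therefore σ(𝒞) = { {}, {a}, {b}, {c}, {d}, {e}, {a, b}, {a, c}, {a, d}, {a, e}, {b, c}, {b, d}, {b, e}, {c, d}, {c, e}, {d, e}, {a, b, c}, {a, b, d}, {a, b, e}, {a, c, d}, {a, c, e}, {a, d, e}, {b, c, d}, {b, c, e}, {b, d, e}, {c, d, e}, {a, b, c, d}, {a, b, c, e}, {a, b, d, e}, {a, c, d, e}, {b, c, d, e}, Ω } (|σ(𝒞)| = 32).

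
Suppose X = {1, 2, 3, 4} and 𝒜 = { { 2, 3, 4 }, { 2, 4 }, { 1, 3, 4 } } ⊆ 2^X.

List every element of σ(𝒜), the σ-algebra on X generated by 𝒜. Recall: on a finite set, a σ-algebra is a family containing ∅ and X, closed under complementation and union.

Begin from { {  }, { 2, 4 }, { 1, 3, 4 }, { 2, 3, 4 }, X } (that is, 𝒜 plus ∅ and X).
Pass 1 (3 new):
  { 1 }  = ᶜ of { 2, 3, 4 }
  { 2 }  = ᶜ of { 1, 3, 4 }
  { 1, 3 }  = ᶜ of { 2, 4 }
Pass 2 adds 3:
  { 1, 2 }  = { 2 } ∪ { 1 }
  { 1, 2, 3 }  = { 2 } ∪ { 1, 3 }
  { 1, 2, 4 }  = { 2, 4 } ∪ { 1 }
Pass 3 adds 3:
  { 3 }  = ᶜ of { 1, 2, 4 }
  { 4 }  = ᶜ of { 1, 2, 3 }
  { 3, 4 }  = ᶜ of { 1, 2 }
Pass 4. New:
  { 1, 4 }  = { 4 } ∪ { 1 }
  { 2, 3 }  = { 3 } ∪ { 2 }
Pass 5 adds nothing — fixpoint reached.

σ(𝒜) = { {  }, { 1 }, { 2 }, { 3 }, { 4 }, { 1, 2 }, { 1, 3 }, { 1, 4 }, { 2, 3 }, { 2, 4 }, { 3, 4 }, { 1, 2, 3 }, { 1, 2, 4 }, { 1, 3, 4 }, { 2, 3, 4 }, X }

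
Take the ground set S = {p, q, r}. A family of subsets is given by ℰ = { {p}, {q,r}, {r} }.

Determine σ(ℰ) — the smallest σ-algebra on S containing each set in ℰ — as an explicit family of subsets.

σ(ℰ) = { ∅, {p}, {q}, {r}, {p,q}, {p,r}, {q,r}, S }

Check:
Initial family (5 sets): { ∅, {p}, {r}, {q,r}, S }.
Pass 1 (2 new):
  {p,q}  = complement {r}
  {p,r}  = {r} ∪ {p}
  — 7 sets.
Pass 2. New:
  {q}  = complement {p,r}
  — 8 sets.
Pass 3: stable.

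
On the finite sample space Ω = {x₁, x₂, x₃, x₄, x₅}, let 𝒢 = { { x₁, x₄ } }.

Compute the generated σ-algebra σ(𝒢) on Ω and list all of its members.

Initial family (3 sets): { {}, { x₁, x₄ }, Ω }.
Iteration 1: +1 →
  { x₂, x₃, x₅ }  = { x₁, x₄ }ᶜ
  |family| = 4
Iteration 2: stable.

Hence σ(𝒢) has 4 members: { {}, { x₁, x₄ }, { x₂, x₃, x₅ }, Ω }.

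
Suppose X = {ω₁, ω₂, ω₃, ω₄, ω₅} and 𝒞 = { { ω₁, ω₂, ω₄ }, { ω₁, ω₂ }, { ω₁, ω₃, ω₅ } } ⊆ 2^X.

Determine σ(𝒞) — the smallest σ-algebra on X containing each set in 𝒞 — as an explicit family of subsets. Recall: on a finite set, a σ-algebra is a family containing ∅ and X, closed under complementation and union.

Initial family (5 sets): { {  }, { ω₁, ω₂ }, { ω₁, ω₂, ω₄ }, { ω₁, ω₃, ω₅ }, X }.
Pass 1: 4 new —
  { ω₂, ω₄ }  = { ω₁, ω₃, ω₅ }ᶜ
  { ω₃, ω₅ }  = { ω₁, ω₂, ω₄ }ᶜ
  { ω₃, ω₄, ω₅ }  = { ω₁, ω₂ }ᶜ
  { ω₁, ω₂, ω₃, ω₅ }  = { ω₁, ω₂ } ∪ { ω₁, ω₃, ω₅ }
Pass 2 (3 new):
  { ω₄ }  = { ω₁, ω₂, ω₃, ω₅ }ᶜ
  { ω₁, ω₃, ω₄, ω₅ }  = { ω₃, ω₄, ω₅ } ∪ { ω₁, ω₃, ω₅ }
  { ω₂, ω₃, ω₄, ω₅ }  = { ω₃, ω₄, ω₅ } ∪ { ω₂, ω₄ }
Pass 3: 2 new —
  { ω₁ }  = { ω₂, ω₃, ω₄, ω₅ }ᶜ
  { ω₂ }  = { ω₁, ω₃, ω₄, ω₅ }ᶜ
Pass 4 (2 new):
  { ω₁, ω₄ }  = { ω₄ } ∪ { ω₁ }
  { ω₂, ω₃, ω₅ }  = { ω₃, ω₅ } ∪ { ω₂ }
After Pass 5 the family is unchanged; done.

σ(𝒞) = { {  }, { ω₁ }, { ω₂ }, { ω₄ }, { ω₁, ω₂ }, { ω₁, ω₄ }, { ω₂, ω₄ }, { ω₃, ω₅ }, { ω₁, ω₂, ω₄ }, { ω₁, ω₃, ω₅ }, { ω₂, ω₃, ω₅ }, { ω₃, ω₄, ω₅ }, { ω₁, ω₂, ω₃, ω₅ }, { ω₁, ω₃, ω₄, ω₅ }, { ω₂, ω₃, ω₄, ω₅ }, X }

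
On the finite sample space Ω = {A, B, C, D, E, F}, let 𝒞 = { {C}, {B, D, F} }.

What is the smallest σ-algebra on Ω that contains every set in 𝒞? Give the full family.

Start: 𝒞 ∪ {∅, Ω} = { ∅, {C}, {B, D, F}, Ω }.
Round 1. New:
  {A, C, E}  = Ω∖{B, D, F}
  {B, C, D, F}  = {C} ∪ {B, D, F}
  {A, B, D, E, F}  = Ω∖{C}
  (now 7)
Round 2 (1 new):
  {A, E}  = Ω∖{B, C, D, F}
  (now 8)
Round 3: stable.

Therefore σ(𝒞) = { ∅, {C}, {A, E}, {A, C, E}, {B, D, F}, {B, C, D, F}, {A, B, D, E, F}, Ω } (|σ(𝒞)| = 8).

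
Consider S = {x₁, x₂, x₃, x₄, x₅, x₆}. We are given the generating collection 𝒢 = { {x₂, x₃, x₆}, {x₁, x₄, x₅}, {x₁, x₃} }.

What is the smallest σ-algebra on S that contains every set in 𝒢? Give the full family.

Take S₀ = 𝒢 ∪ {∅, S} = { {}, {x₁, x₃}, {x₁, x₄, x₅}, {x₂, x₃, x₆}, S }.
Iteration 1: +3 →
  {x₁, x₂, x₃, x₆}  = {x₁, x₃} ∪ {x₂, x₃, x₆}
  {x₁, x₃, x₄, x₅}  = {x₁, x₄, x₅} ∪ {x₁, x₃}
  {x₂, x₄, x₅, x₆}  = ᶜ of {x₁, x₃}
  |family| = 8
Iteration 2. New:
  {x₂, x₆}  = ᶜ of {x₁, x₃, x₄, x₅}
  {x₄, x₅}  = ᶜ of {x₁, x₂, x₃, x₆}
  {x₁, x₂, x₄, x₅, x₆}  = {x₁, x₄, x₅} ∪ {x₂, x₄, x₅, x₆}
  {x₂, x₃, x₄, x₅, x₆}  = {x₂, x₃, x₆} ∪ {x₂, x₄, x₅, x₆}
  |family| = 12
Iteration 3 (2 new):
  {x₁}  = ᶜ of {x₂, x₃, x₄, x₅, x₆}
  {x₃}  = ᶜ of {x₁, x₂, x₄, x₅, x₆}
  |family| = 14
Iteration 4 adds 2:
  {x₁, x₂, x₆}  = {x₂, x₆} ∪ {x₁}
  {x₃, x₄, x₅}  = {x₄, x₅} ∪ {x₃}
  |family| = 16
Iteration 5: no new sets; the family is a σ-algebra.

Therefore σ(𝒢) = { {}, {x₁}, {x₃}, {x₁, x₃}, {x₂, x₆}, {x₄, x₅}, {x₁, x₂, x₆}, {x₁, x₄, x₅}, {x₂, x₃, x₆}, {x₃, x₄, x₅}, {x₁, x₂, x₃, x₆}, {x₁, x₃, x₄, x₅}, {x₂, x₄, x₅, x₆}, {x₁, x₂, x₄, x₅, x₆}, {x₂, x₃, x₄, x₅, x₆}, S } (|σ(𝒢)| = 16).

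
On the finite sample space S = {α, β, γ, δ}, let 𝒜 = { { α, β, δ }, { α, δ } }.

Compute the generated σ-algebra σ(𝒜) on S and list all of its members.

σ(𝒜) (8 sets): { {}, { β }, { γ }, { α, δ }, { β, γ }, { α, β, δ }, { α, γ, δ }, S }

Working:
Seed the family with 𝒜 together with ∅ and S: { {}, { α, δ }, { α, β, δ }, S }.
Step 1: +2 →
  { γ }  = complement { α, β, δ }
  { β, γ }  = complement { α, δ }
  [6 total]
Step 2 adds 1:
  { α, γ, δ }  = { γ } ∪ { α, δ }
  [7 total]
Step 3: 1 new —
  { β }  = complement { α, γ, δ }
  [8 total]
Step 4 adds nothing — fixpoint reached.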